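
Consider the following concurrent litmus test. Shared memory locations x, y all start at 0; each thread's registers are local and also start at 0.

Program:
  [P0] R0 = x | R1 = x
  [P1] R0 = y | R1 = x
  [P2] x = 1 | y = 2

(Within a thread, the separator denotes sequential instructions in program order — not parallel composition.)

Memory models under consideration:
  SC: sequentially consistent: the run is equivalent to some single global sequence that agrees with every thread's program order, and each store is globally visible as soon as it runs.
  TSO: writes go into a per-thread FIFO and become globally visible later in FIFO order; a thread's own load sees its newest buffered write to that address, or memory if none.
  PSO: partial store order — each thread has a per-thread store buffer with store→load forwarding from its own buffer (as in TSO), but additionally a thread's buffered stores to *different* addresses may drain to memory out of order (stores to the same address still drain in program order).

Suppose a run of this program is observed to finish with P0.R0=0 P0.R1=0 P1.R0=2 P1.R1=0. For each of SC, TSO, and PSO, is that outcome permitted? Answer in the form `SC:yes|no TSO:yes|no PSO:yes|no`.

SC:no TSO:no PSO:yes

outcome vector order: (P0.R0,P0.R1,P1.R0,P1.R1)
SC (9): (0,0,0,0) (0,0,0,1) (0,0,2,1) (0,1,0,0) (0,1,0,1) (0,1,2,1) (1,1,0,0) (1,1,0,1) (1,1,2,1)
TSO (9): (0,0,0,0) (0,0,0,1) (0,0,2,1) (0,1,0,0) (0,1,0,1) (0,1,2,1) (1,1,0,0) (1,1,0,1) (1,1,2,1)
PSO (12): (0,0,0,0) (0,0,0,1) (0,0,2,0) (0,0,2,1) (0,1,0,0) (0,1,0,1) (0,1,2,0) (0,1,2,1) (1,1,0,0) (1,1,0,1) (1,1,2,0) (1,1,2,1)
target (0,0,2,0) ∈ {PSO}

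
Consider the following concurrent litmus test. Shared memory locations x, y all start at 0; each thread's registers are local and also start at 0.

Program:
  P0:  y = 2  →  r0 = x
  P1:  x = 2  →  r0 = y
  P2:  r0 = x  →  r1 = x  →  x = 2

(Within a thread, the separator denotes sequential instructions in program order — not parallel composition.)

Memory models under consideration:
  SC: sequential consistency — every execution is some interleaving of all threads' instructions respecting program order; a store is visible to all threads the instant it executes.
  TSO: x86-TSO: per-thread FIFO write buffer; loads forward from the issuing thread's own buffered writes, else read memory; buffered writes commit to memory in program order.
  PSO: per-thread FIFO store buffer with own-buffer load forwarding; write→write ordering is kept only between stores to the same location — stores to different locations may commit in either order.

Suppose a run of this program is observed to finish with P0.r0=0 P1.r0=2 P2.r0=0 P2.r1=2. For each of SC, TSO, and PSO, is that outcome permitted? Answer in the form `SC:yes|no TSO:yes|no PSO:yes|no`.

outcome vector order: (P0.r0,P1.r0,P2.r0,P2.r1)
SC: 9 outcomes — {<0 2 0 0>, <0 2 0 2>, <0 2 2 2>, <2 0 0 0>, <2 0 0 2>, <2 0 2 2>, <2 2 0 0>, <2 2 0 2>, <2 2 2 2>}
TSO: 12 outcomes — {<0 0 0 0>, <0 0 0 2>, <0 0 2 2>, <0 2 0 0>, <0 2 0 2>, <0 2 2 2>, <2 0 0 0>, <2 0 0 2>, <2 0 2 2>, <2 2 0 0>, <2 2 0 2>, <2 2 2 2>}
PSO: 12 outcomes — {<0 0 0 0>, <0 0 0 2>, <0 0 2 2>, <0 2 0 0>, <0 2 0 2>, <0 2 2 2>, <2 0 0 0>, <2 0 0 2>, <2 0 2 2>, <2 2 0 0>, <2 2 0 2>, <2 2 2 2>}
target <0 2 0 2> ∈ {SC,TSO,PSO}

SC:yes TSO:yes PSO:yes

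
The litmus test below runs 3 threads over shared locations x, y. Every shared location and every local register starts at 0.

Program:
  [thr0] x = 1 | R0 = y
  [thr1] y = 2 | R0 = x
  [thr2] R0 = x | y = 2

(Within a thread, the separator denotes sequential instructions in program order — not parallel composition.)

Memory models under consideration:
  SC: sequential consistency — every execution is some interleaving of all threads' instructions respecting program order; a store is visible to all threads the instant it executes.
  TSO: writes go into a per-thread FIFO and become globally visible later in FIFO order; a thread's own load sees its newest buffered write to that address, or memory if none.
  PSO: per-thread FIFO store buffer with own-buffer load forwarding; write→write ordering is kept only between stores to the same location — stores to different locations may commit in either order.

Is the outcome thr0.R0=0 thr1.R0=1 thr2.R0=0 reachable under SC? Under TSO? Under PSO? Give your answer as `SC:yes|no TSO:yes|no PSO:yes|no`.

SC:yes TSO:yes PSO:yes

outcome vector order: (thr0.R0,thr1.R0,thr2.R0)
under SC → 010; 011; 200; 201; 210; 211
under TSO → 000; 001; 010; 011; 200; 201; 210; 211
under PSO → 000; 001; 010; 011; 200; 201; 210; 211
target 010 ∈ {SC,TSO,PSO}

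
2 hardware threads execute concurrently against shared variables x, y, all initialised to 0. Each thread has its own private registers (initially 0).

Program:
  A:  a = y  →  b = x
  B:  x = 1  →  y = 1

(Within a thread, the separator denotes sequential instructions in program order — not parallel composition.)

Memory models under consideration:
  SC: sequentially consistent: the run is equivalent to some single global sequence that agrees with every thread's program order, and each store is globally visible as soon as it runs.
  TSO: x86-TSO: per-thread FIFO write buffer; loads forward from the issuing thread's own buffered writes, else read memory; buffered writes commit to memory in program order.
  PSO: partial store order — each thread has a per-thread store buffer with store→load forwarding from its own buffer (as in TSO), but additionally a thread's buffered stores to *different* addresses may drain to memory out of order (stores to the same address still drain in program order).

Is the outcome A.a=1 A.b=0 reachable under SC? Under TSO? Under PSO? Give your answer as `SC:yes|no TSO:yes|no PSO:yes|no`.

outcome vector order: (A.a,A.b)
[SC] allowed = {00; 01; 11}
[TSO] allowed = {00; 01; 11}
[PSO] allowed = {00; 01; 10; 11}
target 10 ∈ {PSO}

SC:no TSO:no PSO:yes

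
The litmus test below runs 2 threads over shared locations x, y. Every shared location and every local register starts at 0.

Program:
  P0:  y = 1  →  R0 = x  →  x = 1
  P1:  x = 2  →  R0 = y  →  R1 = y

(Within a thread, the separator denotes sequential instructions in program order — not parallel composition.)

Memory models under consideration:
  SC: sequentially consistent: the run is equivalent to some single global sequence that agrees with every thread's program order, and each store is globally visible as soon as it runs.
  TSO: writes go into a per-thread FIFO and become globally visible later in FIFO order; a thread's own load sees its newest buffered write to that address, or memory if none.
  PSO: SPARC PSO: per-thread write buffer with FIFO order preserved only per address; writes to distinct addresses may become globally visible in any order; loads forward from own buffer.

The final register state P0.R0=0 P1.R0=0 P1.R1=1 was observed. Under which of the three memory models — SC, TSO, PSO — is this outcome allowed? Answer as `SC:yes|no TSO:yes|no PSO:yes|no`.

outcome vector order: (P0.R0,P1.R0,P1.R1)
[SC] allowed = {<0 1 1>, <2 0 0>, <2 0 1>, <2 1 1>}
[TSO] allowed = {<0 0 0>, <0 0 1>, <0 1 1>, <2 0 0>, <2 0 1>, <2 1 1>}
[PSO] allowed = {<0 0 0>, <0 0 1>, <0 1 1>, <2 0 0>, <2 0 1>, <2 1 1>}
target <0 0 1> ∈ {TSO,PSO}

SC:no TSO:yes PSO:yes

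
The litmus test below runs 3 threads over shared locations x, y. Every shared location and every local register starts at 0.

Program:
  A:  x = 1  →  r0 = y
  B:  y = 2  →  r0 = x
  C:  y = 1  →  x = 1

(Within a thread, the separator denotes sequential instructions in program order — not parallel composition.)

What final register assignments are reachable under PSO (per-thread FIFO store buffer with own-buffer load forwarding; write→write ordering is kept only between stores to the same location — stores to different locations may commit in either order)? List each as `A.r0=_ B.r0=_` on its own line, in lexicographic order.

outcome vector order: (A.r0,B.r0)
|PSO outcomes| = 6

A.r0=0 B.r0=0
A.r0=0 B.r0=1
A.r0=1 B.r0=0
A.r0=1 B.r0=1
A.r0=2 B.r0=0
A.r0=2 B.r0=1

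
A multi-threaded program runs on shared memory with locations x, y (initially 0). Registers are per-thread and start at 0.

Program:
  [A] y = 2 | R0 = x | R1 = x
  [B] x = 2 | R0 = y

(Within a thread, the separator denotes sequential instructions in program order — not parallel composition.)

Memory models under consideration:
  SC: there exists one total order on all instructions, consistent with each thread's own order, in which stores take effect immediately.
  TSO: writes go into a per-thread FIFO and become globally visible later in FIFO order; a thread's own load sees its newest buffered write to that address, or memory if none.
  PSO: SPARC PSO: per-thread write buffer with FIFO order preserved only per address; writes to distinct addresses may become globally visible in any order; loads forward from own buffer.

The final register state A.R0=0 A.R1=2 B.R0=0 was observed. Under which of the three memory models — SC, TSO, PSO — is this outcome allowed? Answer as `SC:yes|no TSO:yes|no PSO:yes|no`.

outcome vector order: (A.R0,A.R1,B.R0)
under SC → 0/0/2; 0/2/2; 2/2/0; 2/2/2
under TSO → 0/0/0; 0/0/2; 0/2/0; 0/2/2; 2/2/0; 2/2/2
under PSO → 0/0/0; 0/0/2; 0/2/0; 0/2/2; 2/2/0; 2/2/2
target 0/2/0 ∈ {TSO,PSO}

SC:no TSO:yes PSO:yes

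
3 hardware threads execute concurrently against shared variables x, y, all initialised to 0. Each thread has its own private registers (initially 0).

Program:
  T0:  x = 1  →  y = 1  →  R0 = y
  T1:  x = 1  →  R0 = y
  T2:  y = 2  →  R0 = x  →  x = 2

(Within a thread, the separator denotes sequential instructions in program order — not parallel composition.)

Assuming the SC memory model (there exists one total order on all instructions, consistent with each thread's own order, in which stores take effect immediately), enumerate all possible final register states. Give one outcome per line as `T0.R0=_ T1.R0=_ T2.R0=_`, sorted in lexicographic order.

outcome vector order: (T0.R0,T1.R0,T2.R0)
|SC outcomes| = 8

T0.R0=1 T1.R0=0 T2.R0=1
T0.R0=1 T1.R0=1 T2.R0=0
T0.R0=1 T1.R0=1 T2.R0=1
T0.R0=1 T1.R0=2 T2.R0=0
T0.R0=1 T1.R0=2 T2.R0=1
T0.R0=2 T1.R0=0 T2.R0=1
T0.R0=2 T1.R0=1 T2.R0=1
T0.R0=2 T1.R0=2 T2.R0=1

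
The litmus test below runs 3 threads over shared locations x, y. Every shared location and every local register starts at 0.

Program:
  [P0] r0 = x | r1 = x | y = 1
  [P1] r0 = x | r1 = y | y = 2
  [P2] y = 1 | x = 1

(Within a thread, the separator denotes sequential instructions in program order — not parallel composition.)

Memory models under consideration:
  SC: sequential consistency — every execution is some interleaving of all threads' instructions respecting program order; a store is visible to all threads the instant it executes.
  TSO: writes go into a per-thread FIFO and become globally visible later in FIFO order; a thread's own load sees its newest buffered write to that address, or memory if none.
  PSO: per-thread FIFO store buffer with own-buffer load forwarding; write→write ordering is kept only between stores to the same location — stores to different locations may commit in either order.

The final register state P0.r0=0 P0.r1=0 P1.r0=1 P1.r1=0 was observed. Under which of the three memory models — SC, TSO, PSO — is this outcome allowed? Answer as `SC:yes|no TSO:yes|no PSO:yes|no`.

outcome vector order: (P0.r0,P0.r1,P1.r0,P1.r1)
SC (9): (0,0,0,0); (0,0,0,1); (0,0,1,1); (0,1,0,0); (0,1,0,1); (0,1,1,1); (1,1,0,0); (1,1,0,1); (1,1,1,1)
TSO (9): (0,0,0,0); (0,0,0,1); (0,0,1,1); (0,1,0,0); (0,1,0,1); (0,1,1,1); (1,1,0,0); (1,1,0,1); (1,1,1,1)
PSO (12): (0,0,0,0); (0,0,0,1); (0,0,1,0); (0,0,1,1); (0,1,0,0); (0,1,0,1); (0,1,1,0); (0,1,1,1); (1,1,0,0); (1,1,0,1); (1,1,1,0); (1,1,1,1)
target (0,0,1,0) ∈ {PSO}

SC:no TSO:no PSO:yes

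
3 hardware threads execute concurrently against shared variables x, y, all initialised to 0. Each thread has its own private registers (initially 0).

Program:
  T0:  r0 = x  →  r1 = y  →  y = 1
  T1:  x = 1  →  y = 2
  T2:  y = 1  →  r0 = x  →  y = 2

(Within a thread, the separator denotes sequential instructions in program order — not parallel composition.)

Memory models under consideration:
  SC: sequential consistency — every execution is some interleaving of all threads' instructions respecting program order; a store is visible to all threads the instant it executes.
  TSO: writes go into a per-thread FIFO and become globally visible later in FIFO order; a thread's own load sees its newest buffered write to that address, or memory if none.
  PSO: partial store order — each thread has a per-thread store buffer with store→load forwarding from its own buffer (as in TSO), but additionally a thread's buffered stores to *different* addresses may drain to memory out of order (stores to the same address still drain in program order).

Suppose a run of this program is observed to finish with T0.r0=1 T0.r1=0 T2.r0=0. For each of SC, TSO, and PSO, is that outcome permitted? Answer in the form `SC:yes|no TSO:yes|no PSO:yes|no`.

outcome vector order: (T0.r0,T0.r1,T2.r0)
SC (11): 0/0/0 0/0/1 0/1/0 0/1/1 0/2/0 0/2/1 1/0/1 1/1/0 1/1/1 1/2/0 1/2/1
TSO (12): 0/0/0 0/0/1 0/1/0 0/1/1 0/2/0 0/2/1 1/0/0 1/0/1 1/1/0 1/1/1 1/2/0 1/2/1
PSO (12): 0/0/0 0/0/1 0/1/0 0/1/1 0/2/0 0/2/1 1/0/0 1/0/1 1/1/0 1/1/1 1/2/0 1/2/1
target 1/0/0 ∈ {TSO,PSO}

SC:no TSO:yes PSO:yes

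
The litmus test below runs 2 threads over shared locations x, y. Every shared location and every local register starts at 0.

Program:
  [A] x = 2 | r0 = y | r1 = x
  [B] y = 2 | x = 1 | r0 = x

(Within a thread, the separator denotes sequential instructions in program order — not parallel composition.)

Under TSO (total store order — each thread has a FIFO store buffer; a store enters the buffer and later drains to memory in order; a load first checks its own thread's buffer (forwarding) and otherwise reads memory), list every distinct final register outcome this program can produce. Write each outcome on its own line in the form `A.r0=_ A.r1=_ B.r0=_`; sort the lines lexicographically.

outcome vector order: (A.r0,A.r1,B.r0)
|TSO outcomes| = 6

A.r0=0 A.r1=1 B.r0=1
A.r0=0 A.r1=2 B.r0=1
A.r0=0 A.r1=2 B.r0=2
A.r0=2 A.r1=1 B.r0=1
A.r0=2 A.r1=2 B.r0=1
A.r0=2 A.r1=2 B.r0=2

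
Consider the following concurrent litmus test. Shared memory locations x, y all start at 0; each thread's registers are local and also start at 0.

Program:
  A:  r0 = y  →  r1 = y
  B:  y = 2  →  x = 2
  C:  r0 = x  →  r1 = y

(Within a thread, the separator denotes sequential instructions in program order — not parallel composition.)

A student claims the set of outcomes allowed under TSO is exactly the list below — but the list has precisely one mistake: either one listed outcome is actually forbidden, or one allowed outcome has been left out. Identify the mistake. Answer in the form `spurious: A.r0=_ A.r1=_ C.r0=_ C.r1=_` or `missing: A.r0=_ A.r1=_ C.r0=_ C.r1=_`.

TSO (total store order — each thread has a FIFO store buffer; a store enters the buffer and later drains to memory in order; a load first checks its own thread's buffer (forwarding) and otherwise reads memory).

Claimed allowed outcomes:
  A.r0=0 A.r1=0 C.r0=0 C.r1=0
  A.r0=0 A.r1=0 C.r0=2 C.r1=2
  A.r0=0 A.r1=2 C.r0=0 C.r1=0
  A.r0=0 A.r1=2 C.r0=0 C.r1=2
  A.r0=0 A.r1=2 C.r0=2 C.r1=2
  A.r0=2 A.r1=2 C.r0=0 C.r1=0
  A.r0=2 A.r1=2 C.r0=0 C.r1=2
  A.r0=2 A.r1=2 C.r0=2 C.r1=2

outcome vector order: (A.r0,A.r1,C.r0,C.r1)
[TSO] allowed = {<0 0 0 0> <0 0 0 2> <0 0 2 2> <0 2 0 0> <0 2 0 2> <0 2 2 2> <2 2 0 0> <2 2 0 2> <2 2 2 2>}
TSO∖claimed = {<0 0 0 2>}

missing: A.r0=0 A.r1=0 C.r0=0 C.r1=2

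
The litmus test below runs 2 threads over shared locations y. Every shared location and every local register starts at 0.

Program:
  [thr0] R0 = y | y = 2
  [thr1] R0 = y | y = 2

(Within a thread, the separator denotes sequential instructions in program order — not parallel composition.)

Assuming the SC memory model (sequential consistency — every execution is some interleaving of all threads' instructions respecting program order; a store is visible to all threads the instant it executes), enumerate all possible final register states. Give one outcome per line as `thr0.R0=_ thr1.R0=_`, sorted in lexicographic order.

thr0.R0=0 thr1.R0=0
thr0.R0=0 thr1.R0=2
thr0.R0=2 thr1.R0=0

outcome vector order: (thr0.R0,thr1.R0)
|SC outcomes| = 3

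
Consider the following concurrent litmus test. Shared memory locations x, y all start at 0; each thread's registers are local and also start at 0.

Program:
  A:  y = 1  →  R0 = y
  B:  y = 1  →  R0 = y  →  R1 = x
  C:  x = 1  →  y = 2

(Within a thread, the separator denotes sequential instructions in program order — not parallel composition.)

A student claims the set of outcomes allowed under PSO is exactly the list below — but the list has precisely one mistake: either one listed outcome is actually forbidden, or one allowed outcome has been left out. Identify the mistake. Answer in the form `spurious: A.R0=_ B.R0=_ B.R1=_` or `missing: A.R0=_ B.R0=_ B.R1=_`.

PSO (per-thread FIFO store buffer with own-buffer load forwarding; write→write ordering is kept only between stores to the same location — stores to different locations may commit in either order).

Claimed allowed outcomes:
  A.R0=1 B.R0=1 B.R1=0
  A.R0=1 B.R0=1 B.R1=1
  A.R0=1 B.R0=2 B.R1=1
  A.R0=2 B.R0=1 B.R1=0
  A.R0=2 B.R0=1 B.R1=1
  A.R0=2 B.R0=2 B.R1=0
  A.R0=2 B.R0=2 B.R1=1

outcome vector order: (A.R0,B.R0,B.R1)
PSO (8): 110, 111, 120, 121, 210, 211, 220, 221
PSO∖claimed = {120}

missing: A.R0=1 B.R0=2 B.R1=0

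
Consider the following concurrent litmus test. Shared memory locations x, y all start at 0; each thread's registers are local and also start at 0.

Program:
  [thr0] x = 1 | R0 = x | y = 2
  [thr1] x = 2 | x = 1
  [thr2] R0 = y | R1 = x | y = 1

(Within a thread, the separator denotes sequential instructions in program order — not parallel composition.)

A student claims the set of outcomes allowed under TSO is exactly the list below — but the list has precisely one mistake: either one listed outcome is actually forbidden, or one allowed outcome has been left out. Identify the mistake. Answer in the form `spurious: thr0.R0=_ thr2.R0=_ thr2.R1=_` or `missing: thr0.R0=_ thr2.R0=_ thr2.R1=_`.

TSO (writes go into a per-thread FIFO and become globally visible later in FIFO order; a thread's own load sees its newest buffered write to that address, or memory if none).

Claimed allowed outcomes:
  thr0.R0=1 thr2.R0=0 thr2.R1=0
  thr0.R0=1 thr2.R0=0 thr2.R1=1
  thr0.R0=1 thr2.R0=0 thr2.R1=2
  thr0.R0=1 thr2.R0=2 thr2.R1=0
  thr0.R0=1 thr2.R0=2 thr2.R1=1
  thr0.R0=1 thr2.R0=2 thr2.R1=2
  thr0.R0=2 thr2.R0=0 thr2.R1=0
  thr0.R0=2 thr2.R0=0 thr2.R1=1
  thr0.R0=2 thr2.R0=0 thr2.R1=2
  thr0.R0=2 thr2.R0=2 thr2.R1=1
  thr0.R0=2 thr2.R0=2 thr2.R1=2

spurious: thr0.R0=1 thr2.R0=2 thr2.R1=0

outcome vector order: (thr0.R0,thr2.R0,thr2.R1)
[TSO] allowed = {1/0/0; 1/0/1; 1/0/2; 1/2/1; 1/2/2; 2/0/0; 2/0/1; 2/0/2; 2/2/1; 2/2/2}
claimed∖TSO = {1/2/0}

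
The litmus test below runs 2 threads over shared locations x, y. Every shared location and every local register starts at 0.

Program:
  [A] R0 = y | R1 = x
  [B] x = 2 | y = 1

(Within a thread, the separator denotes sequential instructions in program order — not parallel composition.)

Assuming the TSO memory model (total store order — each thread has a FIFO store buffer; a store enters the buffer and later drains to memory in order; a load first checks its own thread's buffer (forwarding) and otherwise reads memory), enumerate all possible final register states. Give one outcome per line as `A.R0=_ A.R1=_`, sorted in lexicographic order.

A.R0=0 A.R1=0
A.R0=0 A.R1=2
A.R0=1 A.R1=2

outcome vector order: (A.R0,A.R1)
|TSO outcomes| = 3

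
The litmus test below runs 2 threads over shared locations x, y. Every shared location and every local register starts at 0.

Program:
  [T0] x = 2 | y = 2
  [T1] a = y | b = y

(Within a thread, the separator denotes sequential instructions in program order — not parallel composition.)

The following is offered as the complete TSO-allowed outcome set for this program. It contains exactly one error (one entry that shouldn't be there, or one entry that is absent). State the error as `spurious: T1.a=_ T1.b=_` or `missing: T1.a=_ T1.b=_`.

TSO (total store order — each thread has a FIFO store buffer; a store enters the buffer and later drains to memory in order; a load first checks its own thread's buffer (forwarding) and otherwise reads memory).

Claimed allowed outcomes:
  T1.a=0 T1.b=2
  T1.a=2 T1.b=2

missing: T1.a=0 T1.b=0

outcome vector order: (T1.a,T1.b)
TSO (3): <0 0>; <0 2>; <2 2>
TSO∖claimed = {<0 0>}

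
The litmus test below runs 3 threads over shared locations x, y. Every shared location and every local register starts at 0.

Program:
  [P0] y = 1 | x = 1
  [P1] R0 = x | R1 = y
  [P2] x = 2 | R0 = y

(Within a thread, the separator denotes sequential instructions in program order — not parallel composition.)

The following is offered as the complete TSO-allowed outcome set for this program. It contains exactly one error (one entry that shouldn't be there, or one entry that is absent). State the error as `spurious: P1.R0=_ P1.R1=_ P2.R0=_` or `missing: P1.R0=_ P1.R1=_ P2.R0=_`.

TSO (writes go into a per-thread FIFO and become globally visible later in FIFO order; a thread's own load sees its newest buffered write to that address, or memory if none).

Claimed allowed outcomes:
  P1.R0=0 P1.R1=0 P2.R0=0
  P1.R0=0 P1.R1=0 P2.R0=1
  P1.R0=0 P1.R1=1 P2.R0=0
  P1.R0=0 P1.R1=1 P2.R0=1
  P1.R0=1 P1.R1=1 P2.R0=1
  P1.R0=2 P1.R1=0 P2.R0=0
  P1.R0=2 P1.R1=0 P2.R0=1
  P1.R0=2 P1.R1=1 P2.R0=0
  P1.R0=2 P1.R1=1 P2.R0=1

missing: P1.R0=1 P1.R1=1 P2.R0=0

outcome vector order: (P1.R0,P1.R1,P2.R0)
[TSO] allowed = {(0,0,0) (0,0,1) (0,1,0) (0,1,1) (1,1,0) (1,1,1) (2,0,0) (2,0,1) (2,1,0) (2,1,1)}
TSO∖claimed = {(1,1,0)}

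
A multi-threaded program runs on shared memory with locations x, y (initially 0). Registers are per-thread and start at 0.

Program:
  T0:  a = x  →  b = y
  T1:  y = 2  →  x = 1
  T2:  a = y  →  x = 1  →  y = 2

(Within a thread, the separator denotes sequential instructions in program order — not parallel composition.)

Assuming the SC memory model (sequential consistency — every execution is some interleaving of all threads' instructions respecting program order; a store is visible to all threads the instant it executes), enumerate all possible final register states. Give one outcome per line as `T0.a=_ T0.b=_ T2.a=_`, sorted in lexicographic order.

T0.a=0 T0.b=0 T2.a=0
T0.a=0 T0.b=0 T2.a=2
T0.a=0 T0.b=2 T2.a=0
T0.a=0 T0.b=2 T2.a=2
T0.a=1 T0.b=0 T2.a=0
T0.a=1 T0.b=2 T2.a=0
T0.a=1 T0.b=2 T2.a=2

outcome vector order: (T0.a,T0.b,T2.a)
|SC outcomes| = 7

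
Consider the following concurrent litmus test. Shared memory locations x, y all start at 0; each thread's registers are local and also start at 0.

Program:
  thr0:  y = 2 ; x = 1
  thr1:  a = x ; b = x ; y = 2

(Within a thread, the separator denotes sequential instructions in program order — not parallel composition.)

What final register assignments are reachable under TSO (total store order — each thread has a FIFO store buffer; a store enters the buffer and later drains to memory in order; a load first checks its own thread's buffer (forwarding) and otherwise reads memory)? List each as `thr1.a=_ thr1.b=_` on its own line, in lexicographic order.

thr1.a=0 thr1.b=0
thr1.a=0 thr1.b=1
thr1.a=1 thr1.b=1

outcome vector order: (thr1.a,thr1.b)
|TSO outcomes| = 3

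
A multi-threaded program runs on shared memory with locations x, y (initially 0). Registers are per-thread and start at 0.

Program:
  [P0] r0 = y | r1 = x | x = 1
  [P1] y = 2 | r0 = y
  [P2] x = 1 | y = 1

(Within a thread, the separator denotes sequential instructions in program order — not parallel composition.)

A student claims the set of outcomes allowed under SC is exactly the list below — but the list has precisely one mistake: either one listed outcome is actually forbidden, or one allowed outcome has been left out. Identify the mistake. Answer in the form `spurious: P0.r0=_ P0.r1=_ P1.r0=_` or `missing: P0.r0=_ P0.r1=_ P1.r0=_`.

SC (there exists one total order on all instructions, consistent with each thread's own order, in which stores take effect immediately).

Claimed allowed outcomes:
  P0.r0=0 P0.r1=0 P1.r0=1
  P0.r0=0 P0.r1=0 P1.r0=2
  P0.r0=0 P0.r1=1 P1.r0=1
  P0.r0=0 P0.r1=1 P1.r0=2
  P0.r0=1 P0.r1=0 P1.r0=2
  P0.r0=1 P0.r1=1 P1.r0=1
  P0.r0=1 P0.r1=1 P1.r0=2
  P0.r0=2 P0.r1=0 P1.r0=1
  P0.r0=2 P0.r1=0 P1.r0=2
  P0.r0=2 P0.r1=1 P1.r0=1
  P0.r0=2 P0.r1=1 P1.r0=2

spurious: P0.r0=1 P0.r1=0 P1.r0=2

outcome vector order: (P0.r0,P0.r1,P1.r0)
SC (10): 001, 002, 011, 012, 111, 112, 201, 202, 211, 212
claimed∖SC = {102}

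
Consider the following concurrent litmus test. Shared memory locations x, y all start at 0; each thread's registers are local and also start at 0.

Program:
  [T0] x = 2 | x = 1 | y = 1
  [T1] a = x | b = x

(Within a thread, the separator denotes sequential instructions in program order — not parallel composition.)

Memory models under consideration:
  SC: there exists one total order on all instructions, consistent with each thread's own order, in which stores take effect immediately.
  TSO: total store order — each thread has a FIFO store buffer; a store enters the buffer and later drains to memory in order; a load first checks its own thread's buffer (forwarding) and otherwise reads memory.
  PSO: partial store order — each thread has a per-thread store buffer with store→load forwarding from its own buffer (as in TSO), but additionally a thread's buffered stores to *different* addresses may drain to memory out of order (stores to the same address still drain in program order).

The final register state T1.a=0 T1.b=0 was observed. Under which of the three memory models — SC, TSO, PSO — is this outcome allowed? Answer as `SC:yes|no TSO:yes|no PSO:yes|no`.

SC:yes TSO:yes PSO:yes

outcome vector order: (T1.a,T1.b)
under SC → <0 0> <0 1> <0 2> <1 1> <2 1> <2 2>
under TSO → <0 0> <0 1> <0 2> <1 1> <2 1> <2 2>
under PSO → <0 0> <0 1> <0 2> <1 1> <2 1> <2 2>
target <0 0> ∈ {SC,TSO,PSO}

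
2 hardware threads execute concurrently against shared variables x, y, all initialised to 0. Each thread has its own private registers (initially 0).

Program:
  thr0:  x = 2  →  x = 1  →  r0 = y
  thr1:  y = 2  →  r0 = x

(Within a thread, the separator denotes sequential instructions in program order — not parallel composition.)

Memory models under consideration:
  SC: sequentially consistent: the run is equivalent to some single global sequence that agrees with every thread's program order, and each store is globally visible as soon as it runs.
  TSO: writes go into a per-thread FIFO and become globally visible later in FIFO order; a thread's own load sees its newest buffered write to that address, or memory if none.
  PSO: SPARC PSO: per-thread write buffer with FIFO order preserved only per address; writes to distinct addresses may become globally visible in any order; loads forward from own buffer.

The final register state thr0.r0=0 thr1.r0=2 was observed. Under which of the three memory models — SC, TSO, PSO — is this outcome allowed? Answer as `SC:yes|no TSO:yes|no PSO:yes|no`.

outcome vector order: (thr0.r0,thr1.r0)
[SC] allowed = {(0,1); (2,0); (2,1); (2,2)}
[TSO] allowed = {(0,0); (0,1); (0,2); (2,0); (2,1); (2,2)}
[PSO] allowed = {(0,0); (0,1); (0,2); (2,0); (2,1); (2,2)}
target (0,2) ∈ {TSO,PSO}

SC:no TSO:yes PSO:yes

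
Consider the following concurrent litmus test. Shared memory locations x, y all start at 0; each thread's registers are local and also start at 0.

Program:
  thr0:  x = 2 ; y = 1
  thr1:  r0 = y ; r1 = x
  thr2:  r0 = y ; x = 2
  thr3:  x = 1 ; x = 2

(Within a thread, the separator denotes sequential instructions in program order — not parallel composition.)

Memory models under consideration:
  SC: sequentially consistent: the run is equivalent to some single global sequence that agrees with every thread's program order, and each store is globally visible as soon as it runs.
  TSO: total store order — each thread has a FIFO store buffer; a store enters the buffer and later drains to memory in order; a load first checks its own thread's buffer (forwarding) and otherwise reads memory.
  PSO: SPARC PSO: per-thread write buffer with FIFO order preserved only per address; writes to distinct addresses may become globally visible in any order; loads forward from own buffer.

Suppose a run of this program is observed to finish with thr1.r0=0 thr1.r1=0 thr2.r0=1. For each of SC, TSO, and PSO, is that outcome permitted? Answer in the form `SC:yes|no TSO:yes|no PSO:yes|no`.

SC:yes TSO:yes PSO:yes

outcome vector order: (thr1.r0,thr1.r1,thr2.r0)
SC: 10 outcomes — {000, 001, 010, 011, 020, 021, 110, 111, 120, 121}
TSO: 10 outcomes — {000, 001, 010, 011, 020, 021, 110, 111, 120, 121}
PSO: 12 outcomes — {000, 001, 010, 011, 020, 021, 100, 101, 110, 111, 120, 121}
target 001 ∈ {SC,TSO,PSO}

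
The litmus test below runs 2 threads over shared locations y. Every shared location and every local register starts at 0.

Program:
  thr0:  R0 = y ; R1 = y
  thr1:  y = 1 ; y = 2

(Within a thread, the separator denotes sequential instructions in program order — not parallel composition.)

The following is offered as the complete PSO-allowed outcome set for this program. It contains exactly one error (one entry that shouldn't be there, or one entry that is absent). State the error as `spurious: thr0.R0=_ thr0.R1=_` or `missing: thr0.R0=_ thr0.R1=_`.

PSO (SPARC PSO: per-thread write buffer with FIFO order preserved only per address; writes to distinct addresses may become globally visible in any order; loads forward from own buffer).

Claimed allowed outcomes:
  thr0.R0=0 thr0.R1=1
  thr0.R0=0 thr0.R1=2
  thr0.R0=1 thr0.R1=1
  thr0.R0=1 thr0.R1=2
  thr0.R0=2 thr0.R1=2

outcome vector order: (thr0.R0,thr0.R1)
PSO (6): 0/0; 0/1; 0/2; 1/1; 1/2; 2/2
PSO∖claimed = {0/0}

missing: thr0.R0=0 thr0.R1=0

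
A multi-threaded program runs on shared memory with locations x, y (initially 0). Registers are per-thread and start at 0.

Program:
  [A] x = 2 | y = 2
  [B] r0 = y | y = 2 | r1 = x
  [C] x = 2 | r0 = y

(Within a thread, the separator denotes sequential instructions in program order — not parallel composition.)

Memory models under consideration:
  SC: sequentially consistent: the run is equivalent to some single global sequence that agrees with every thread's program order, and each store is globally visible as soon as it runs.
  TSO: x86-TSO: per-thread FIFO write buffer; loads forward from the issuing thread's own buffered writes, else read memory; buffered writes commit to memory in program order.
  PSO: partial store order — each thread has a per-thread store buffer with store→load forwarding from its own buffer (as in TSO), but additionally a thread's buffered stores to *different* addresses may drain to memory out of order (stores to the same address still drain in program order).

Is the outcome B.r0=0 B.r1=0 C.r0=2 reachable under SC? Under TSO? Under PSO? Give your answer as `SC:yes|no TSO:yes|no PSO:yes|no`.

outcome vector order: (B.r0,B.r1,C.r0)
[SC] allowed = {0/0/2; 0/2/0; 0/2/2; 2/2/0; 2/2/2}
[TSO] allowed = {0/0/0; 0/0/2; 0/2/0; 0/2/2; 2/2/0; 2/2/2}
[PSO] allowed = {0/0/0; 0/0/2; 0/2/0; 0/2/2; 2/0/0; 2/0/2; 2/2/0; 2/2/2}
target 0/0/2 ∈ {SC,TSO,PSO}

SC:yes TSO:yes PSO:yes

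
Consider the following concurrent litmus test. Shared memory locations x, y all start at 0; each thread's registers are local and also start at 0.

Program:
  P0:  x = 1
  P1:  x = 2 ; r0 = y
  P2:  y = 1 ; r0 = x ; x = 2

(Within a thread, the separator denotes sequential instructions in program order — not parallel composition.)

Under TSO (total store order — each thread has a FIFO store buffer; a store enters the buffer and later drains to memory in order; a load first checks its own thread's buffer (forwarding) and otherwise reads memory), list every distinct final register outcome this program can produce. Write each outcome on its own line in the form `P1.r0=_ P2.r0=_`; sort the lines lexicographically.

outcome vector order: (P1.r0,P2.r0)
|TSO outcomes| = 6

P1.r0=0 P2.r0=0
P1.r0=0 P2.r0=1
P1.r0=0 P2.r0=2
P1.r0=1 P2.r0=0
P1.r0=1 P2.r0=1
P1.r0=1 P2.r0=2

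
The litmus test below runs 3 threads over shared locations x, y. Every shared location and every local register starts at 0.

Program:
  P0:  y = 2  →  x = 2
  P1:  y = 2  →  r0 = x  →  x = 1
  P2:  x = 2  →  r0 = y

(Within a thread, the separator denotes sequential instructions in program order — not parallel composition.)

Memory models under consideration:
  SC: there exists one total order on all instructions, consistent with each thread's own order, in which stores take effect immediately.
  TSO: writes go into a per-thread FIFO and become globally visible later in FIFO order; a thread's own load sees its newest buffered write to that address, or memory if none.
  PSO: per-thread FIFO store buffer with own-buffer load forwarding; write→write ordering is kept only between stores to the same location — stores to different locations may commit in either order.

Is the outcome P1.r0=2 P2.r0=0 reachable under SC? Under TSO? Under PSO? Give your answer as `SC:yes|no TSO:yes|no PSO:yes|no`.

outcome vector order: (P1.r0,P2.r0)
under SC → 02 20 22
under TSO → 00 02 20 22
under PSO → 00 02 20 22
target 20 ∈ {SC,TSO,PSO}

SC:yes TSO:yes PSO:yes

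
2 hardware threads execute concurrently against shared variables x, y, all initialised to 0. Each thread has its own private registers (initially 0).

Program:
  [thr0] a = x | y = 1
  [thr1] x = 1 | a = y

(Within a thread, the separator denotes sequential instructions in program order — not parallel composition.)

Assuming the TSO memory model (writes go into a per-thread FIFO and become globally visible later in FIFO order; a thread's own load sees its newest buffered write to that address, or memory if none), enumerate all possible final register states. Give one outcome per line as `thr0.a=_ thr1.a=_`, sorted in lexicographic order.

outcome vector order: (thr0.a,thr1.a)
|TSO outcomes| = 4

thr0.a=0 thr1.a=0
thr0.a=0 thr1.a=1
thr0.a=1 thr1.a=0
thr0.a=1 thr1.a=1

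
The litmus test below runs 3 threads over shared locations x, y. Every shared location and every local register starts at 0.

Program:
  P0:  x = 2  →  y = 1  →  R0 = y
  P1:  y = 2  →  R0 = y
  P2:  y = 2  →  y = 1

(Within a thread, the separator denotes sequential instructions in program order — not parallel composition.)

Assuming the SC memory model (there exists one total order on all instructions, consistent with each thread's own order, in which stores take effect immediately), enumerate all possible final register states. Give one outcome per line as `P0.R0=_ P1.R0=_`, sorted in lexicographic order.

outcome vector order: (P0.R0,P1.R0)
|SC outcomes| = 4

P0.R0=1 P1.R0=1
P0.R0=1 P1.R0=2
P0.R0=2 P1.R0=1
P0.R0=2 P1.R0=2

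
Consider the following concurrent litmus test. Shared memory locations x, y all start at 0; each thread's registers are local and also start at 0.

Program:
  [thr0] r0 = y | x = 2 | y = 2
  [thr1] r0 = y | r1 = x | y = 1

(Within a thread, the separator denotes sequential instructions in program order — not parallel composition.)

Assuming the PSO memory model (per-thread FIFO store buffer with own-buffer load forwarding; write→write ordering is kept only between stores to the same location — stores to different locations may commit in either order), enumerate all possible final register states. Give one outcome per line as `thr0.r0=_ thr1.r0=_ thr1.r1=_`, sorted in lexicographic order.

outcome vector order: (thr0.r0,thr1.r0,thr1.r1)
|PSO outcomes| = 5

thr0.r0=0 thr1.r0=0 thr1.r1=0
thr0.r0=0 thr1.r0=0 thr1.r1=2
thr0.r0=0 thr1.r0=2 thr1.r1=0
thr0.r0=0 thr1.r0=2 thr1.r1=2
thr0.r0=1 thr1.r0=0 thr1.r1=0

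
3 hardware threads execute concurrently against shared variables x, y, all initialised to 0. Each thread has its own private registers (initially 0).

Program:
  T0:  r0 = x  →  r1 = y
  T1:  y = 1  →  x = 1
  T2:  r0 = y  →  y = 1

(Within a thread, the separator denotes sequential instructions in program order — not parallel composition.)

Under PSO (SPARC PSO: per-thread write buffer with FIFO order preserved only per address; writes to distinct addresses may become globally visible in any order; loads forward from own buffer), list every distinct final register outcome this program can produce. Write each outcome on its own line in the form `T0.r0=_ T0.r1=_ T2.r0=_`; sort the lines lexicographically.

T0.r0=0 T0.r1=0 T2.r0=0
T0.r0=0 T0.r1=0 T2.r0=1
T0.r0=0 T0.r1=1 T2.r0=0
T0.r0=0 T0.r1=1 T2.r0=1
T0.r0=1 T0.r1=0 T2.r0=0
T0.r0=1 T0.r1=0 T2.r0=1
T0.r0=1 T0.r1=1 T2.r0=0
T0.r0=1 T0.r1=1 T2.r0=1

outcome vector order: (T0.r0,T0.r1,T2.r0)
|PSO outcomes| = 8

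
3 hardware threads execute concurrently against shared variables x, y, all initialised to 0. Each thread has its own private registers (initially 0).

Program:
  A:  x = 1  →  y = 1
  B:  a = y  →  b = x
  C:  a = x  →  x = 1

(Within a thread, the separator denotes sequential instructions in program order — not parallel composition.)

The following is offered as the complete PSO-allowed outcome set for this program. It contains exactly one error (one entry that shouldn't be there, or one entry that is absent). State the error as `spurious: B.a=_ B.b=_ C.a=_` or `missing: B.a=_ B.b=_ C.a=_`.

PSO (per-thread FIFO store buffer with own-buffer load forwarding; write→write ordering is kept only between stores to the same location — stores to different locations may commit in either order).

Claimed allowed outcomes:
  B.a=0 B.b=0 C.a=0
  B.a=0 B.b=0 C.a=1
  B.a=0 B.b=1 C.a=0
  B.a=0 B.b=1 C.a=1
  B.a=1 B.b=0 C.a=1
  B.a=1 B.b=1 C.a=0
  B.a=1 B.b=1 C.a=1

missing: B.a=1 B.b=0 C.a=0

outcome vector order: (B.a,B.b,C.a)
PSO: 8 outcomes — {(0,0,0) (0,0,1) (0,1,0) (0,1,1) (1,0,0) (1,0,1) (1,1,0) (1,1,1)}
PSO∖claimed = {(1,0,0)}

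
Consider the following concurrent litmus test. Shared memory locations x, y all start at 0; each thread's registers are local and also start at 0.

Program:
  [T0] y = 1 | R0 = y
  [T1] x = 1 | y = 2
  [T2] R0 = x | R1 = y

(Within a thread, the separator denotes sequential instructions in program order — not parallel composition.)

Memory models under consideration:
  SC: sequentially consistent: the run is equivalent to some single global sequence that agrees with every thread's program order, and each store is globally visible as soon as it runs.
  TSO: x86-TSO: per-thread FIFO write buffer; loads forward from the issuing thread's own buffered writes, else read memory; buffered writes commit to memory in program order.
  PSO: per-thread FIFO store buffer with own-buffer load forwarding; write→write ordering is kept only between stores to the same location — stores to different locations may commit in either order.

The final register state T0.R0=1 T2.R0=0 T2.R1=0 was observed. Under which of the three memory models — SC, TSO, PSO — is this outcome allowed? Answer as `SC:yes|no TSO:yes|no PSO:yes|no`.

outcome vector order: (T0.R0,T2.R0,T2.R1)
under SC → <1 0 0>, <1 0 1>, <1 0 2>, <1 1 0>, <1 1 1>, <1 1 2>, <2 0 0>, <2 0 1>, <2 0 2>, <2 1 0>, <2 1 1>, <2 1 2>
under TSO → <1 0 0>, <1 0 1>, <1 0 2>, <1 1 0>, <1 1 1>, <1 1 2>, <2 0 0>, <2 0 1>, <2 0 2>, <2 1 0>, <2 1 1>, <2 1 2>
under PSO → <1 0 0>, <1 0 1>, <1 0 2>, <1 1 0>, <1 1 1>, <1 1 2>, <2 0 0>, <2 0 1>, <2 0 2>, <2 1 0>, <2 1 1>, <2 1 2>
target <1 0 0> ∈ {SC,TSO,PSO}

SC:yes TSO:yes PSO:yes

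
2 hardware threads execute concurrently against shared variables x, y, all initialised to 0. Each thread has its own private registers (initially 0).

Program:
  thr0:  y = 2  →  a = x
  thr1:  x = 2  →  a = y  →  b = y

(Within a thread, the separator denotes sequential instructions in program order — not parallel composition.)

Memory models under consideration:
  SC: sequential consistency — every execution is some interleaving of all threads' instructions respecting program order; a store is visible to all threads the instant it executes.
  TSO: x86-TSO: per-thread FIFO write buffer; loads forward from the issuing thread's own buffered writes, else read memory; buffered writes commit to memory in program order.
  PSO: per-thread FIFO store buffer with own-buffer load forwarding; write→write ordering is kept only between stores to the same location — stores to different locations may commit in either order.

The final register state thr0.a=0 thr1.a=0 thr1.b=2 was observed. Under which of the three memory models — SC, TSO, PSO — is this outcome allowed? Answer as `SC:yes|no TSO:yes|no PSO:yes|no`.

SC:no TSO:yes PSO:yes

outcome vector order: (thr0.a,thr1.a,thr1.b)
SC: 4 outcomes — {0/2/2 2/0/0 2/0/2 2/2/2}
TSO: 6 outcomes — {0/0/0 0/0/2 0/2/2 2/0/0 2/0/2 2/2/2}
PSO: 6 outcomes — {0/0/0 0/0/2 0/2/2 2/0/0 2/0/2 2/2/2}
target 0/0/2 ∈ {TSO,PSO}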